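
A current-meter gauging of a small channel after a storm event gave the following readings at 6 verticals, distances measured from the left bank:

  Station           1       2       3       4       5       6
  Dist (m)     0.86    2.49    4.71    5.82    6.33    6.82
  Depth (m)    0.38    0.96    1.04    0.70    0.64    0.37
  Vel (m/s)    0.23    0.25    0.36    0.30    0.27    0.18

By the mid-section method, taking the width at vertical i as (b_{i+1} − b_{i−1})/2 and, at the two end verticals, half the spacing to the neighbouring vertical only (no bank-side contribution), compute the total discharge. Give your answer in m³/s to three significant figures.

1.43 m³/s

w_1 = (2.49 − 0.86)/2 = 0.815 m; q_1 = 0.23 × 0.38 × 0.815 = 0.07123 m³/s
w_2 = (4.71 − 0.86)/2 = 1.925 m; q_2 = 0.25 × 0.96 × 1.925 = 0.4620 m³/s
w_3 = (5.82 − 2.49)/2 = 1.665 m; q_3 = 0.36 × 1.04 × 1.665 = 0.6234 m³/s
w_4 = (6.33 − 4.71)/2 = 0.81 m; q_4 = 0.30 × 0.70 × 0.81 = 0.1701 m³/s
w_5 = (6.82 − 5.82)/2 = 0.5 m; q_5 = 0.27 × 0.64 × 0.5 = 0.08640 m³/s
w_6 = (6.82 − 6.33)/2 = 0.245 m; q_6 = 0.18 × 0.37 × 0.245 = 0.01632 m³/s
Q = Σ qᵢ = 1.429 m³/s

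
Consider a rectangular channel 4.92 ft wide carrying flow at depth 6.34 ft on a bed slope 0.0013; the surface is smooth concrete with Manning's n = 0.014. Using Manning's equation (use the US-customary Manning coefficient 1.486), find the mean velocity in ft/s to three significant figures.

5.60 ft/s

A = b·y = 4.92 × 6.34 = 31.19 ft²
P = b + 2y = 4.92 + 2×6.34 = 17.60 ft
R = A/P = 31.19/17.60 = 1.772 ft
Q = (1.486/n)·A·R^(2/3)·S^(1/2) = (1.486/0.014) × 31.19 × 1.772^(2/3) × 0.0013^(1/2) = 174.8 ft³/s
V = Q/A = 174.8/31.19 = 5.605 ft/s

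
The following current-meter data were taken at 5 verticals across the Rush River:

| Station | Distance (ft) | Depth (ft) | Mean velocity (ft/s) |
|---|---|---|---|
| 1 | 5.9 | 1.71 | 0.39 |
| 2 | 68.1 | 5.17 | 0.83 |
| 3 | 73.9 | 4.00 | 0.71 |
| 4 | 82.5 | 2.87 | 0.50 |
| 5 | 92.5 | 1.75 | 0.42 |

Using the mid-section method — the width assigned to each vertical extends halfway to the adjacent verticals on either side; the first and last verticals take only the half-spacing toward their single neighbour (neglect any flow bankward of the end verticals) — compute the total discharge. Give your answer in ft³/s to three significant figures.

204 ft³/s

w_1 = (68.1 − 5.9)/2 = 31.1 ft; q_1 = 0.39 × 1.71 × 31.1 = 20.74 ft³/s
w_2 = (73.9 − 5.9)/2 = 34 ft; q_2 = 0.83 × 5.17 × 34 = 145.9 ft³/s
w_3 = (82.5 − 68.1)/2 = 7.2 ft; q_3 = 0.71 × 4.00 × 7.2 = 20.45 ft³/s
w_4 = (92.5 − 73.9)/2 = 9.3 ft; q_4 = 0.50 × 2.87 × 9.3 = 13.35 ft³/s
w_5 = (92.5 − 82.5)/2 = 5 ft; q_5 = 0.42 × 1.75 × 5 = 3.675 ft³/s
Q = Σ qᵢ = 204.1 ft³/s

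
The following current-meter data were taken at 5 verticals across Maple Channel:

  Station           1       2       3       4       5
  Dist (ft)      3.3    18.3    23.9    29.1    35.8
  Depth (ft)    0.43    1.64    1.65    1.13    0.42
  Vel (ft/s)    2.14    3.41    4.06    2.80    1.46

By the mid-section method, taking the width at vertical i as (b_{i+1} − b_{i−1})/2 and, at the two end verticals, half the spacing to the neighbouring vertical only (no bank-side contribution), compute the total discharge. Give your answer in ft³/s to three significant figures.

w_1 = (18.3 − 3.3)/2 = 7.5 ft; q_1 = 2.14 × 0.43 × 7.5 = 6.902 ft³/s
w_2 = (23.9 − 3.3)/2 = 10.3 ft; q_2 = 3.41 × 1.64 × 10.3 = 57.60 ft³/s
w_3 = (29.1 − 18.3)/2 = 5.4 ft; q_3 = 4.06 × 1.65 × 5.4 = 36.17 ft³/s
w_4 = (35.8 − 23.9)/2 = 5.95 ft; q_4 = 2.80 × 1.13 × 5.95 = 18.83 ft³/s
w_5 = (35.8 − 29.1)/2 = 3.35 ft; q_5 = 1.46 × 0.42 × 3.35 = 2.054 ft³/s
Q = Σ qᵢ = 121.6 ft³/s

122 ft³/s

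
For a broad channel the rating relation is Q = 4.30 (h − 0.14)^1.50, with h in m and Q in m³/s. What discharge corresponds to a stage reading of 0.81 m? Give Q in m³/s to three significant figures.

2.36 m³/s

Q = 4.30 × (0.81 − 0.14)^1.50 = 4.30 × 0.67^1.50 = 2.358 m³/s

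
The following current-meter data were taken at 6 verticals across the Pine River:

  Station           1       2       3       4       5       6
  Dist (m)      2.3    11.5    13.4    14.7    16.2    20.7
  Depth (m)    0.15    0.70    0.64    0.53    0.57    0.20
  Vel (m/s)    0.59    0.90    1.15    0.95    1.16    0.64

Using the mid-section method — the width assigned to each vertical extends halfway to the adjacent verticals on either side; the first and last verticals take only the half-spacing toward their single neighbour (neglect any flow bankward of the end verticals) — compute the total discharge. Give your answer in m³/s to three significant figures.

w_1 = (11.5 − 2.3)/2 = 4.6 m; q_1 = 0.59 × 0.15 × 4.6 = 0.4071 m³/s
w_2 = (13.4 − 2.3)/2 = 5.55 m; q_2 = 0.90 × 0.70 × 5.55 = 3.497 m³/s
w_3 = (14.7 − 11.5)/2 = 1.6 m; q_3 = 1.15 × 0.64 × 1.6 = 1.178 m³/s
w_4 = (16.2 − 13.4)/2 = 1.4 m; q_4 = 0.95 × 0.53 × 1.4 = 0.7049 m³/s
w_5 = (20.7 − 14.7)/2 = 3 m; q_5 = 1.16 × 0.57 × 3 = 1.984 m³/s
w_6 = (20.7 − 16.2)/2 = 2.25 m; q_6 = 0.64 × 0.20 × 2.25 = 0.2880 m³/s
Q = Σ qᵢ = 8.058 m³/s

8.06 m³/s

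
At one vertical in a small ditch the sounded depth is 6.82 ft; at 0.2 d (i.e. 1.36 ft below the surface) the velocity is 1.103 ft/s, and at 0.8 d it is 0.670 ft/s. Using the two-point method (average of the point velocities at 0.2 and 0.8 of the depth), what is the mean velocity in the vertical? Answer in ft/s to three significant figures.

0.887 ft/s

v̄ = (1.103 + 0.670) / 2 = 0.8865 ft/s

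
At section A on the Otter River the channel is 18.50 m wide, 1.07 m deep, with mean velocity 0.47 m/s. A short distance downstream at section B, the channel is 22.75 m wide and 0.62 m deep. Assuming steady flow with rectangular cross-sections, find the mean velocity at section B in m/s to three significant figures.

Q = A₁V₁ = (18.50×1.07) × 0.47 = 9.304 m³/s
A₂ = 22.75 × 0.62 = 14.11 m²
V₂ = Q/A₂ = 9.304/14.11 = 0.6596 m/s

0.660 m/s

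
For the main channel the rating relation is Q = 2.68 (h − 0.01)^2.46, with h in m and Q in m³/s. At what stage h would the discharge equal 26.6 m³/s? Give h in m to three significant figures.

2.55 m

h − h₀ = (Q/C)^(1/b) = (26.6/2.68)^(1/2.46) = 2.542 m
h = 0.01 + 2.542 = 2.552 m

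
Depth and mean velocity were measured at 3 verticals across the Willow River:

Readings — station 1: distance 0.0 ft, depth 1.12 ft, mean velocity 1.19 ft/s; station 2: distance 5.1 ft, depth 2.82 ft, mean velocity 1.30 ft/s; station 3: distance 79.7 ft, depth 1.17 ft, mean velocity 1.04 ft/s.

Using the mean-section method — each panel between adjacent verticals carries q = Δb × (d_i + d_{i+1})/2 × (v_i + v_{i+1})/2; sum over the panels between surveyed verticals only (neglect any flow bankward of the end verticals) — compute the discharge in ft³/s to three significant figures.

Panel 1-2: Δb = 5.1 ft, d̄ = (1.12+2.82)/2 = 1.97, v̄ = (1.19+1.30)/2 = 1.245 → q = 5.1×1.97×1.245 = 12.51 ft³/s
Panel 2-3: Δb = 74.6 ft, d̄ = (2.82+1.17)/2 = 1.995, v̄ = (1.30+1.04)/2 = 1.17 → q = 74.6×1.995×1.17 = 174.1 ft³/s
Q = Σ q = 186.6 ft³/s

187 ft³/s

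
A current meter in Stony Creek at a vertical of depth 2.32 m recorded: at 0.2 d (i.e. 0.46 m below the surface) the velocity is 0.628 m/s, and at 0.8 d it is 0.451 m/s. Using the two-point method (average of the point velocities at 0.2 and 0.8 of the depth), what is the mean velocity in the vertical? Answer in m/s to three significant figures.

v̄ = (0.628 + 0.451) / 2 = 0.5395 m/s

0.540 m/s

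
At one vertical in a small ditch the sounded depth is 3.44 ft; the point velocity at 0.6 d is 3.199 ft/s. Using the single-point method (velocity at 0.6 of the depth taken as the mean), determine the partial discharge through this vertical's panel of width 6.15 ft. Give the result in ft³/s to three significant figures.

v̄ = v₀.₆ = 3.199 ft/s
q = v̄ × d × w = 3.199 × 3.44 × 6.15 = 67.68 ft³/s

67.7 ft³/s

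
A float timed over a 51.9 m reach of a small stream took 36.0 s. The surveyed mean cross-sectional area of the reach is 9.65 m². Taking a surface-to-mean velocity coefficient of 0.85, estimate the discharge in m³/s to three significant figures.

v_surface = L / t̄ = 51.9 / 36 = 1.442 m/s
v_mean = 0.85 × 1.442 = 1.225 m/s
Q = A × v_mean = 9.65 × 1.225 = 11.83 m³/s

11.8 m³/s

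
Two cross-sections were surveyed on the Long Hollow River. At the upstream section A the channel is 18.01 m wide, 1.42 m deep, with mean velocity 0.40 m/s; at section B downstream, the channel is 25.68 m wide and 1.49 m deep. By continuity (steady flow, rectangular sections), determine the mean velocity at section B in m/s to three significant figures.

Q = A₁V₁ = (18.01×1.42) × 0.40 = 10.23 m³/s
A₂ = 25.68 × 1.49 = 38.26 m²
V₂ = Q/A₂ = 10.23/38.26 = 0.2674 m/s

0.267 m/s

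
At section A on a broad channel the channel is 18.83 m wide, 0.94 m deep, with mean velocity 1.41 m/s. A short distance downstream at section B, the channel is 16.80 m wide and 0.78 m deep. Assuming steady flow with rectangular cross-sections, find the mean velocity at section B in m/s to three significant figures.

Q = A₁V₁ = (18.83×0.94) × 1.41 = 24.96 m³/s
A₂ = 16.80 × 0.78 = 13.10 m²
V₂ = Q/A₂ = 24.96/13.10 = 1.905 m/s

1.90 m/s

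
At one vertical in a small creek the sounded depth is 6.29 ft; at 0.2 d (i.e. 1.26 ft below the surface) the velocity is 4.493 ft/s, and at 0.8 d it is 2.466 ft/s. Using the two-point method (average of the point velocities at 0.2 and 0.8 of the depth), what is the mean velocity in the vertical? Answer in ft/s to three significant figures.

v̄ = (4.493 + 2.466) / 2 = 3.480 ft/s

3.48 ft/s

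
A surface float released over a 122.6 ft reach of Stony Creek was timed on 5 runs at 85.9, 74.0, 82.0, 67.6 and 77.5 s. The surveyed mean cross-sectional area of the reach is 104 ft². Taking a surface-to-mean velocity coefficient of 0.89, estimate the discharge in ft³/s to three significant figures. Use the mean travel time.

t̄ = (85.9 + 74.0 + 82.0 + 67.6 + 77.5) / 5 = 77.4 s
v_surface = L / t̄ = 122.6 / 77.4 = 1.584 ft/s
v_mean = 0.89 × 1.584 = 1.410 ft/s
Q = A × v_mean = 104 × 1.410 = 146.6 ft³/s

147 ft³/s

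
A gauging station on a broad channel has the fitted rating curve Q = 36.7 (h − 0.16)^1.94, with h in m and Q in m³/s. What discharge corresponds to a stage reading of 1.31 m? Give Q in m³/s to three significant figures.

48.1 m³/s

Q = 36.7 × (1.31 − 0.16)^1.94 = 36.7 × 1.15^1.94 = 48.13 m³/s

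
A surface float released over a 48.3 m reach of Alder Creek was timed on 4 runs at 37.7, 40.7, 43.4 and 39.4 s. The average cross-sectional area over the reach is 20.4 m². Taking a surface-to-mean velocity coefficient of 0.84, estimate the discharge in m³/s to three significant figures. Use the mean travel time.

20.5 m³/s

t̄ = (37.7 + 40.7 + 43.4 + 39.4) / 4 = 40.3 s
v_surface = L / t̄ = 48.3 / 40.3 = 1.199 m/s
v_mean = 0.84 × 1.199 = 1.007 m/s
Q = A × v_mean = 20.4 × 1.007 = 20.54 m³/s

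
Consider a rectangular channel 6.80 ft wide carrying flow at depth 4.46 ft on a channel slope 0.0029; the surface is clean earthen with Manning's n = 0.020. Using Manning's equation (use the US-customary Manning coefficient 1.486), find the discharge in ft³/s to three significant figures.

188 ft³/s

A = b·y = 6.80 × 4.46 = 30.33 ft²
P = b + 2y = 6.80 + 2×4.46 = 15.72 ft
R = A/P = 30.33/15.72 = 1.929 ft
Q = (1.486/n)·A·R^(2/3)·S^(1/2) = (1.486/0.020) × 30.33 × 1.929^(2/3) × 0.0029^(1/2) = 188.1 ft³/s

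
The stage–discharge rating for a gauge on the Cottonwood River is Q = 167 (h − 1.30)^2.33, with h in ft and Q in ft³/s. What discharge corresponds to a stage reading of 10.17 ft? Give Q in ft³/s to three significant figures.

27000 ft³/s

Q = 167 × (10.17 − 1.30)^2.33 = 167 × 8.87^2.33 = 27000 ft³/s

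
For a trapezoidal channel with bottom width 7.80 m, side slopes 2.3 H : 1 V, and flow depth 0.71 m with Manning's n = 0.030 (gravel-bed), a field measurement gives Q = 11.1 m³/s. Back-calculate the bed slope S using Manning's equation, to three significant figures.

0.00500

A = (b + z·y)·y = (7.80 + 2.3×0.71)×0.71 = 6.697 m²
P = b + 2y√(1+z²) = 7.80 + 2×0.71×√(1+2.3²) = 11.36 m
R = A/P = 6.697/11.36 = 0.5895 m
S = (Q·n / (1·A·R^(2/3)))² = (11.1×0.030 / (1×6.697×0.7030))² = 0.005002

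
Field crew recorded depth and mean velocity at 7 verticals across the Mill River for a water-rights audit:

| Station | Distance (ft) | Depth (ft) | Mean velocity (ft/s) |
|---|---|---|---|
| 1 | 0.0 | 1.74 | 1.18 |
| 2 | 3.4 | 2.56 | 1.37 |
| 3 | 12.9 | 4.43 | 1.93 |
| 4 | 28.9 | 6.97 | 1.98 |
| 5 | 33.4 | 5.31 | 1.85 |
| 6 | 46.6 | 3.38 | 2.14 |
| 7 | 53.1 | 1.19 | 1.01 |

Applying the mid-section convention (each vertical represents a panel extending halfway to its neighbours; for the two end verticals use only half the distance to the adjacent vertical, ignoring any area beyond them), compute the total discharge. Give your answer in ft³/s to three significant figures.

w_1 = (3.4 − 0.0)/2 = 1.7 ft; q_1 = 1.18 × 1.74 × 1.7 = 3.490 ft³/s
w_2 = (12.9 − 0.0)/2 = 6.45 ft; q_2 = 1.37 × 2.56 × 6.45 = 22.62 ft³/s
w_3 = (28.9 − 3.4)/2 = 12.75 ft; q_3 = 1.93 × 4.43 × 12.75 = 109.0 ft³/s
w_4 = (33.4 − 12.9)/2 = 10.25 ft; q_4 = 1.98 × 6.97 × 10.25 = 141.5 ft³/s
w_5 = (46.6 − 28.9)/2 = 8.85 ft; q_5 = 1.85 × 5.31 × 8.85 = 86.94 ft³/s
w_6 = (53.1 − 33.4)/2 = 9.85 ft; q_6 = 2.14 × 3.38 × 9.85 = 71.25 ft³/s
w_7 = (53.1 − 46.6)/2 = 3.25 ft; q_7 = 1.01 × 1.19 × 3.25 = 3.906 ft³/s
Q = Σ qᵢ = 438.7 ft³/s

439 ft³/s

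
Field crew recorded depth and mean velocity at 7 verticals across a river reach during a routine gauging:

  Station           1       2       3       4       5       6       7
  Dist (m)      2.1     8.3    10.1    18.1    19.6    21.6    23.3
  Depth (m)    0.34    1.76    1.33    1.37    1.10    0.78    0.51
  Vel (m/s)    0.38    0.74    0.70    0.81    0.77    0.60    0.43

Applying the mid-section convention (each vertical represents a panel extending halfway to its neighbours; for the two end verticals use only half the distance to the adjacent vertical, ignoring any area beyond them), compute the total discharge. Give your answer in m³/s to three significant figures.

18.0 m³/s

w_1 = (8.3 − 2.1)/2 = 3.1 m; q_1 = 0.38 × 0.34 × 3.1 = 0.4005 m³/s
w_2 = (10.1 − 2.1)/2 = 4 m; q_2 = 0.74 × 1.76 × 4 = 5.210 m³/s
w_3 = (18.1 − 8.3)/2 = 4.9 m; q_3 = 0.70 × 1.33 × 4.9 = 4.562 m³/s
w_4 = (19.6 − 10.1)/2 = 4.75 m; q_4 = 0.81 × 1.37 × 4.75 = 5.271 m³/s
w_5 = (21.6 − 18.1)/2 = 1.75 m; q_5 = 0.77 × 1.10 × 1.75 = 1.482 m³/s
w_6 = (23.3 − 19.6)/2 = 1.85 m; q_6 = 0.60 × 0.78 × 1.85 = 0.8658 m³/s
w_7 = (23.3 − 21.6)/2 = 0.85 m; q_7 = 0.43 × 0.51 × 0.85 = 0.1864 m³/s
Q = Σ qᵢ = 17.98 m³/s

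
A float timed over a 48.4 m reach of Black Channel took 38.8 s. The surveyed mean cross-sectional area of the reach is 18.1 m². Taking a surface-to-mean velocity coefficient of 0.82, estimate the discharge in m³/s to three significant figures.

18.5 m³/s

v_surface = L / t̄ = 48.4 / 38.8 = 1.247 m/s
v_mean = 0.82 × 1.247 = 1.023 m/s
Q = A × v_mean = 18.1 × 1.023 = 18.51 m³/s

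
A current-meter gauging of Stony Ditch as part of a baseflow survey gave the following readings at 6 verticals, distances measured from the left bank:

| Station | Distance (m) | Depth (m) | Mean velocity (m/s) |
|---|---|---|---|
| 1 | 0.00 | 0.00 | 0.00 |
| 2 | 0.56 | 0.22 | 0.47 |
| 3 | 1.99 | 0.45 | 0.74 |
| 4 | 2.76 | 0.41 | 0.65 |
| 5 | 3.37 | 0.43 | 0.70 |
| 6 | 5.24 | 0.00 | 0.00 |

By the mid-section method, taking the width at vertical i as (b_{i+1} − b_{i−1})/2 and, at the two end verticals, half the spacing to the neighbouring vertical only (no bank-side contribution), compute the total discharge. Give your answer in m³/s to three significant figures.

w_2 = (1.99 − 0.00)/2 = 0.995 m; q_2 = 0.47 × 0.22 × 0.995 = 0.1029 m³/s
w_3 = (2.76 − 0.56)/2 = 1.1 m; q_3 = 0.74 × 0.45 × 1.1 = 0.3663 m³/s
w_4 = (3.37 − 1.99)/2 = 0.69 m; q_4 = 0.65 × 0.41 × 0.69 = 0.1839 m³/s
w_5 = (5.24 − 2.76)/2 = 1.24 m; q_5 = 0.70 × 0.43 × 1.24 = 0.3732 m³/s
Stations 1, 6 contribute zero (depth or velocity is 0).
Q = Σ qᵢ = 1.026 m³/s

1.03 m³/s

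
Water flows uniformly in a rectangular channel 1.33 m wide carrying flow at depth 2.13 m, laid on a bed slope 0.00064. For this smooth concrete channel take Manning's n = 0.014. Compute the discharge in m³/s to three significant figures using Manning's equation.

3.25 m³/s

A = b·y = 1.33 × 2.13 = 2.833 m²
P = b + 2y = 1.33 + 2×2.13 = 5.590 m
R = A/P = 2.833/5.590 = 0.5068 m
Q = (1/n)·A·R^(2/3)·S^(1/2) = (1/0.014) × 2.833 × 0.5068^(2/3) × 0.00064^(1/2) = 3.254 m³/s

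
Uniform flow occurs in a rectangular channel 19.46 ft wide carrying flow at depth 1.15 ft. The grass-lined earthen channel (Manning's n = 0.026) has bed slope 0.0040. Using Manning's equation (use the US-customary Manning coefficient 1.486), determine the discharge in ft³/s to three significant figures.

82.4 ft³/s

A = b·y = 19.46 × 1.15 = 22.38 ft²
P = b + 2y = 19.46 + 2×1.15 = 21.76 ft
R = A/P = 22.38/21.76 = 1.028 ft
Q = (1.486/n)·A·R^(2/3)·S^(1/2) = (1.486/0.026) × 22.38 × 1.028^(2/3) × 0.0040^(1/2) = 82.42 ft³/s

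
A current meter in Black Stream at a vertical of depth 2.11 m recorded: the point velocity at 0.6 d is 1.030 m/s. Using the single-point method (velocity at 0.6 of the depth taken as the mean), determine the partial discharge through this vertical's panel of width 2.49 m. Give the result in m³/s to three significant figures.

5.41 m³/s

v̄ = v₀.₆ = 1.030 m/s
q = v̄ × d × w = 1.030 × 2.11 × 2.49 = 5.412 m³/s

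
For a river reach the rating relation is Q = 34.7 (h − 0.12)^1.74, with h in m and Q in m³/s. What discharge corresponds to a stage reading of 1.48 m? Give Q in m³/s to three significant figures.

Q = 34.7 × (1.48 − 0.12)^1.74 = 34.7 × 1.36^1.74 = 59.25 m³/s

59.2 m³/s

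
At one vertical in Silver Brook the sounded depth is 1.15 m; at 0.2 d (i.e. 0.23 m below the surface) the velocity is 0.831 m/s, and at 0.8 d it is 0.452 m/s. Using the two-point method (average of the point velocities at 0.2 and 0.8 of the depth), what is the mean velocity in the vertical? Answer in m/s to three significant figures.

v̄ = (0.831 + 0.452) / 2 = 0.6415 m/s

0.642 m/s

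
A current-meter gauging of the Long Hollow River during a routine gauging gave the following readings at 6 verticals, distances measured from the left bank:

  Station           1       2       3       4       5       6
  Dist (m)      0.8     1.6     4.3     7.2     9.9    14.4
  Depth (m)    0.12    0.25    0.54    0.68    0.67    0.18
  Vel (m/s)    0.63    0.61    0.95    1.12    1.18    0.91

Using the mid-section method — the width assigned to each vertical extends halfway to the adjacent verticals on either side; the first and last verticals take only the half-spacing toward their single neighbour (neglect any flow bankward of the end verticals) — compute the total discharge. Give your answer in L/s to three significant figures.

w_1 = (1.6 − 0.8)/2 = 0.4 m; q_1 = 0.63 × 0.12 × 0.4 = 0.03024 m³/s
w_2 = (4.3 − 0.8)/2 = 1.75 m; q_2 = 0.61 × 0.25 × 1.75 = 0.2669 m³/s
w_3 = (7.2 − 1.6)/2 = 2.8 m; q_3 = 0.95 × 0.54 × 2.8 = 1.436 m³/s
w_4 = (9.9 − 4.3)/2 = 2.8 m; q_4 = 1.12 × 0.68 × 2.8 = 2.132 m³/s
w_5 = (14.4 − 7.2)/2 = 3.6 m; q_5 = 1.18 × 0.67 × 3.6 = 2.846 m³/s
w_6 = (14.4 − 9.9)/2 = 2.25 m; q_6 = 0.91 × 0.18 × 2.25 = 0.3686 m³/s
Q = Σ qᵢ = 7.081 m³/s
= 7.081 × 1000 = 7081 L/s

7080 L/s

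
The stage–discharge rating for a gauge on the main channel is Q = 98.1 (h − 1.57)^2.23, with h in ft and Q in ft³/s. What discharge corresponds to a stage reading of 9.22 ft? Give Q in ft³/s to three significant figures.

Q = 98.1 × (9.22 − 1.57)^2.23 = 98.1 × 7.65^2.23 = 9167 ft³/s

9170 ft³/s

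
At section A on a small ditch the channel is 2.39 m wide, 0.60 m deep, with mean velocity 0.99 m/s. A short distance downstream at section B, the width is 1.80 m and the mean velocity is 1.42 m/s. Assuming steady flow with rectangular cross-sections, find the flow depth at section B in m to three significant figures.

Q = A₁V₁ = (2.39×0.60) × 0.99 = 1.420 m³/s
d₂ = Q/(b₂ V₂) = 1.420/(1.80×1.42) = 0.5554 m

0.555 m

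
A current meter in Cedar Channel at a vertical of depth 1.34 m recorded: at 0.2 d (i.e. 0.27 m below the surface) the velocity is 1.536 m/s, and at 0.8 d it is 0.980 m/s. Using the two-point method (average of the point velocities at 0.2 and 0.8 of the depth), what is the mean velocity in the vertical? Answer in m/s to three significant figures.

v̄ = (1.536 + 0.980) / 2 = 1.258 m/s

1.26 m/s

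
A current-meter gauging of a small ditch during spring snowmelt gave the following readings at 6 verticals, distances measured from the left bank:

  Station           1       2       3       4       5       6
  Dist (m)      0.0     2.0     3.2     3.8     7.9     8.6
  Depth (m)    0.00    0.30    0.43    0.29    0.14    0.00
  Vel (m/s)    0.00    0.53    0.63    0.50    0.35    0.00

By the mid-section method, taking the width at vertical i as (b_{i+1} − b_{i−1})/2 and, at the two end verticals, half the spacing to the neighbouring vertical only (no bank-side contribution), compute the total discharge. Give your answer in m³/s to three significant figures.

0.957 m³/s

w_2 = (3.2 − 0.0)/2 = 1.6 m; q_2 = 0.53 × 0.30 × 1.6 = 0.2544 m³/s
w_3 = (3.8 − 2.0)/2 = 0.9 m; q_3 = 0.63 × 0.43 × 0.9 = 0.2438 m³/s
w_4 = (7.9 − 3.2)/2 = 2.35 m; q_4 = 0.50 × 0.29 × 2.35 = 0.3408 m³/s
w_5 = (8.6 − 3.8)/2 = 2.4 m; q_5 = 0.35 × 0.14 × 2.4 = 0.1176 m³/s
Stations 1, 6 contribute zero (depth or velocity is 0).
Q = Σ qᵢ = 0.9566 m³/s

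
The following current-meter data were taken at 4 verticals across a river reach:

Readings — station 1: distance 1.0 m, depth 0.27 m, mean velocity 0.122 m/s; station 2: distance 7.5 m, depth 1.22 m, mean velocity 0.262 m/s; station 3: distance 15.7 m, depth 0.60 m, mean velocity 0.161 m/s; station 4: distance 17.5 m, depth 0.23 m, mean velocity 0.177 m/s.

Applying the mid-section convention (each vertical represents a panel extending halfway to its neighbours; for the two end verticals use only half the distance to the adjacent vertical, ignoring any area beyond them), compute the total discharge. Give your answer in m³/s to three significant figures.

w_1 = (7.5 − 1.0)/2 = 3.25 m; q_1 = 0.122 × 0.27 × 3.25 = 0.1071 m³/s
w_2 = (15.7 − 1.0)/2 = 7.35 m; q_2 = 0.262 × 1.22 × 7.35 = 2.349 m³/s
w_3 = (17.5 − 7.5)/2 = 5 m; q_3 = 0.161 × 0.60 × 5 = 0.4830 m³/s
w_4 = (17.5 − 15.7)/2 = 0.9 m; q_4 = 0.177 × 0.23 × 0.9 = 0.03664 m³/s
Q = Σ qᵢ = 2.976 m³/s

2.98 m³/s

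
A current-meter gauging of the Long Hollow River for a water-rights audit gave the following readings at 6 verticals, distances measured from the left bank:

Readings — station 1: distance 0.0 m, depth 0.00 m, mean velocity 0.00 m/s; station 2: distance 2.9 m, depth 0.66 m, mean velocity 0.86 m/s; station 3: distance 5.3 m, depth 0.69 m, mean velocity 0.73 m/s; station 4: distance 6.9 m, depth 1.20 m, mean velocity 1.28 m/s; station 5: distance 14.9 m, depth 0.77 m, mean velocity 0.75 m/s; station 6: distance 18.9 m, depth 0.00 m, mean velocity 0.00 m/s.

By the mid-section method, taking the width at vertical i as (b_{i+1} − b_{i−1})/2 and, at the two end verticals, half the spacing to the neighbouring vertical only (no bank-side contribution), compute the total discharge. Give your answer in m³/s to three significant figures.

13.3 m³/s

w_2 = (5.3 − 0.0)/2 = 2.65 m; q_2 = 0.86 × 0.66 × 2.65 = 1.504 m³/s
w_3 = (6.9 − 2.9)/2 = 2 m; q_3 = 0.73 × 0.69 × 2 = 1.007 m³/s
w_4 = (14.9 − 5.3)/2 = 4.8 m; q_4 = 1.28 × 1.20 × 4.8 = 7.373 m³/s
w_5 = (18.9 − 6.9)/2 = 6 m; q_5 = 0.75 × 0.77 × 6 = 3.465 m³/s
Stations 1, 6 contribute zero (depth or velocity is 0).
Q = Σ qᵢ = 13.35 m³/s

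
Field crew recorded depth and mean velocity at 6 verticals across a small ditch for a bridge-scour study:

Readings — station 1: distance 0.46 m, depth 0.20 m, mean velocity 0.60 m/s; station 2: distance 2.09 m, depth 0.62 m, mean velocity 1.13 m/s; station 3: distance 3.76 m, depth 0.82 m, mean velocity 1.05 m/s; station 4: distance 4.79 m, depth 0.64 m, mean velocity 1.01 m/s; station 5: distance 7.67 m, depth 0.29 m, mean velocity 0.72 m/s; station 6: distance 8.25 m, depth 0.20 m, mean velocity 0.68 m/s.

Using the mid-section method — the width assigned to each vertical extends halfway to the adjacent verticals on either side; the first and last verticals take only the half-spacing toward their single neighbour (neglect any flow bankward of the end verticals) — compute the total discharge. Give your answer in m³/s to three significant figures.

w_1 = (2.09 − 0.46)/2 = 0.815 m; q_1 = 0.60 × 0.20 × 0.815 = 0.09780 m³/s
w_2 = (3.76 − 0.46)/2 = 1.65 m; q_2 = 1.13 × 0.62 × 1.65 = 1.156 m³/s
w_3 = (4.79 − 2.09)/2 = 1.35 m; q_3 = 1.05 × 0.82 × 1.35 = 1.162 m³/s
w_4 = (7.67 − 3.76)/2 = 1.955 m; q_4 = 1.01 × 0.64 × 1.955 = 1.264 m³/s
w_5 = (8.25 − 4.79)/2 = 1.73 m; q_5 = 0.72 × 0.29 × 1.73 = 0.3612 m³/s
w_6 = (8.25 − 7.67)/2 = 0.29 m; q_6 = 0.68 × 0.20 × 0.29 = 0.03944 m³/s
Q = Σ qᵢ = 4.081 m³/s

4.08 m³/s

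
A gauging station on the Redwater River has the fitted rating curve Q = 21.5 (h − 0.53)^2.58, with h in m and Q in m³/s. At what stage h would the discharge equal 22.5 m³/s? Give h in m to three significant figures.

h − h₀ = (Q/C)^(1/b) = (22.5/21.5)^(1/2.58) = 1.018 m
h = 0.53 + 1.018 = 1.548 m

1.55 m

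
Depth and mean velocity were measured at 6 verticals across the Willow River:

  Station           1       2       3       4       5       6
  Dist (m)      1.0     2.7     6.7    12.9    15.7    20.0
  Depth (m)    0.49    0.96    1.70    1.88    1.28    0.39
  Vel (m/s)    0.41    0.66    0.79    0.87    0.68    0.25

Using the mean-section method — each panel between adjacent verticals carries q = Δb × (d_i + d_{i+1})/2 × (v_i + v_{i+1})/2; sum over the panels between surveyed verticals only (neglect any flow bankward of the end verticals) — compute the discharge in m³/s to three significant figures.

18.8 m³/s

Panel 1-2: Δb = 1.7 m, d̄ = (0.49+0.96)/2 = 0.725, v̄ = (0.41+0.66)/2 = 0.535 → q = 1.7×0.725×0.535 = 0.6594 m³/s
Panel 2-3: Δb = 4 m, d̄ = (0.96+1.70)/2 = 1.33, v̄ = (0.66+0.79)/2 = 0.725 → q = 4×1.33×0.725 = 3.857 m³/s
Panel 3-4: Δb = 6.2 m, d̄ = (1.70+1.88)/2 = 1.79, v̄ = (0.79+0.87)/2 = 0.83 → q = 6.2×1.79×0.83 = 9.211 m³/s
Panel 4-5: Δb = 2.8 m, d̄ = (1.88+1.28)/2 = 1.58, v̄ = (0.87+0.68)/2 = 0.775 → q = 2.8×1.58×0.775 = 3.429 m³/s
Panel 5-6: Δb = 4.3 m, d̄ = (1.28+0.39)/2 = 0.835, v̄ = (0.68+0.25)/2 = 0.465 → q = 4.3×0.835×0.465 = 1.670 m³/s
Q = Σ q = 18.83 m³/s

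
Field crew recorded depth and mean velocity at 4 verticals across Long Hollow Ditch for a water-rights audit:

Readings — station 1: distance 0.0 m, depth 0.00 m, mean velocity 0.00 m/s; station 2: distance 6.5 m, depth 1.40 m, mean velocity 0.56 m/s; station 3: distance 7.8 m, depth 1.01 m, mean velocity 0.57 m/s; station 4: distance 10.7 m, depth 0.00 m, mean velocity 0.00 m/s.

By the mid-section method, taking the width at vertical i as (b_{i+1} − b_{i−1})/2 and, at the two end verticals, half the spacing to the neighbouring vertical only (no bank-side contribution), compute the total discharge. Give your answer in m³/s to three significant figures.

w_2 = (7.8 − 0.0)/2 = 3.9 m; q_2 = 0.56 × 1.40 × 3.9 = 3.058 m³/s
w_3 = (10.7 − 6.5)/2 = 2.1 m; q_3 = 0.57 × 1.01 × 2.1 = 1.209 m³/s
Stations 1, 4 contribute zero (depth or velocity is 0).
Q = Σ qᵢ = 4.267 m³/s

4.27 m³/s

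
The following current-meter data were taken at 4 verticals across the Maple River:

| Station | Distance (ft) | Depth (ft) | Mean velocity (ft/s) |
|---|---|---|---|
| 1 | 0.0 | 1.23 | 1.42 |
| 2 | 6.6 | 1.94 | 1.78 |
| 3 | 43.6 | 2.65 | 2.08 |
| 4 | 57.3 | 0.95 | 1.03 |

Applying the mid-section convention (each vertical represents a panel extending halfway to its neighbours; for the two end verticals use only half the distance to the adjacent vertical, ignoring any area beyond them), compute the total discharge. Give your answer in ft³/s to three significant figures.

w_1 = (6.6 − 0.0)/2 = 3.3 ft; q_1 = 1.42 × 1.23 × 3.3 = 5.764 ft³/s
w_2 = (43.6 − 0.0)/2 = 21.8 ft; q_2 = 1.78 × 1.94 × 21.8 = 75.28 ft³/s
w_3 = (57.3 − 6.6)/2 = 25.35 ft; q_3 = 2.08 × 2.65 × 25.35 = 139.7 ft³/s
w_4 = (57.3 − 43.6)/2 = 6.85 ft; q_4 = 1.03 × 0.95 × 6.85 = 6.703 ft³/s
Q = Σ qᵢ = 227.5 ft³/s

227 ft³/s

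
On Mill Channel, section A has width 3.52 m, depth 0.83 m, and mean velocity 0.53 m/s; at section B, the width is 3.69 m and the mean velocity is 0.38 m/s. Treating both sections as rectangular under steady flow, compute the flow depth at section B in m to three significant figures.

1.10 m

Q = A₁V₁ = (3.52×0.83) × 0.53 = 1.548 m³/s
d₂ = Q/(b₂ V₂) = 1.548/(3.69×0.38) = 1.104 m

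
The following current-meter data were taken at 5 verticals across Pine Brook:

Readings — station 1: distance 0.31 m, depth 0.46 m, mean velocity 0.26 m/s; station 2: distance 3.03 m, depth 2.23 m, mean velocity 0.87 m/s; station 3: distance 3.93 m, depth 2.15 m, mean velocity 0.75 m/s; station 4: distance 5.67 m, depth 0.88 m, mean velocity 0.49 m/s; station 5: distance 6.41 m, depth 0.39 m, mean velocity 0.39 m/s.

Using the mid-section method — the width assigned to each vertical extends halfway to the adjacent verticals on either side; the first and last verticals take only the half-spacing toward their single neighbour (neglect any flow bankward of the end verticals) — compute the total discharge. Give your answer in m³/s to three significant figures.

6.39 m³/s

w_1 = (3.03 − 0.31)/2 = 1.36 m; q_1 = 0.26 × 0.46 × 1.36 = 0.1627 m³/s
w_2 = (3.93 − 0.31)/2 = 1.81 m; q_2 = 0.87 × 2.23 × 1.81 = 3.512 m³/s
w_3 = (5.67 − 3.03)/2 = 1.32 m; q_3 = 0.75 × 2.15 × 1.32 = 2.129 m³/s
w_4 = (6.41 − 3.93)/2 = 1.24 m; q_4 = 0.49 × 0.88 × 1.24 = 0.5347 m³/s
w_5 = (6.41 − 5.67)/2 = 0.37 m; q_5 = 0.39 × 0.39 × 0.37 = 0.05628 m³/s
Q = Σ qᵢ = 6.394 m³/s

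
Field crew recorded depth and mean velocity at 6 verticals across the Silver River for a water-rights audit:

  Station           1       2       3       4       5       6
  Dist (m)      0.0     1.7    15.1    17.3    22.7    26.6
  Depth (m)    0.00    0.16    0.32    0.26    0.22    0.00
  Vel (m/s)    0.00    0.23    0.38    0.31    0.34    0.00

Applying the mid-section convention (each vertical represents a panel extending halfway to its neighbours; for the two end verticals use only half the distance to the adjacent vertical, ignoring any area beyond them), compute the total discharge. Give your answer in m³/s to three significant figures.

w_2 = (15.1 − 0.0)/2 = 7.55 m; q_2 = 0.23 × 0.16 × 7.55 = 0.2778 m³/s
w_3 = (17.3 − 1.7)/2 = 7.8 m; q_3 = 0.38 × 0.32 × 7.8 = 0.9485 m³/s
w_4 = (22.7 − 15.1)/2 = 3.8 m; q_4 = 0.31 × 0.26 × 3.8 = 0.3063 m³/s
w_5 = (26.6 − 17.3)/2 = 4.65 m; q_5 = 0.34 × 0.22 × 4.65 = 0.3478 m³/s
Stations 1, 6 contribute zero (depth or velocity is 0).
Q = Σ qᵢ = 1.880 m³/s

1.88 m³/s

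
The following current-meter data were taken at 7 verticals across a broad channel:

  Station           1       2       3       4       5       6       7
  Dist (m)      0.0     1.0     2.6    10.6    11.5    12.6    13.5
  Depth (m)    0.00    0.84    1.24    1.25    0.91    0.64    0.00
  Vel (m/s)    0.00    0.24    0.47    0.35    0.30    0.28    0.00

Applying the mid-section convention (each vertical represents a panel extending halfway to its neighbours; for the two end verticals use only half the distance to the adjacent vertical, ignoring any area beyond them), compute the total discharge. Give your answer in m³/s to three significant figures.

w_2 = (2.6 − 0.0)/2 = 1.3 m; q_2 = 0.24 × 0.84 × 1.3 = 0.2621 m³/s
w_3 = (10.6 − 1.0)/2 = 4.8 m; q_3 = 0.47 × 1.24 × 4.8 = 2.797 m³/s
w_4 = (11.5 − 2.6)/2 = 4.45 m; q_4 = 0.35 × 1.25 × 4.45 = 1.947 m³/s
w_5 = (12.6 − 10.6)/2 = 1 m; q_5 = 0.30 × 0.91 × 1 = 0.2730 m³/s
w_6 = (13.5 − 11.5)/2 = 1 m; q_6 = 0.28 × 0.64 × 1 = 0.1792 m³/s
Stations 1, 7 contribute zero (depth or velocity is 0).
Q = Σ qᵢ = 5.459 m³/s

5.46 m³/s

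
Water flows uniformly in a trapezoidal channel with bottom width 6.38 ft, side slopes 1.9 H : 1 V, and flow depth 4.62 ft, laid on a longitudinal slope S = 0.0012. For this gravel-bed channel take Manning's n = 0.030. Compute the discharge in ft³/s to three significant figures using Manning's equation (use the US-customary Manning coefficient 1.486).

A = (b + z·y)·y = (6.38 + 1.9×4.62)×4.62 = 70.03 ft²
P = b + 2y√(1+z²) = 6.38 + 2×4.62×√(1+1.9²) = 26.22 ft
R = A/P = 70.03/26.22 = 2.671 ft
Q = (1.486/n)·A·R^(2/3)·S^(1/2) = (1.486/0.030) × 70.03 × 2.671^(2/3) × 0.0012^(1/2) = 231.3 ft³/s

231 ft³/s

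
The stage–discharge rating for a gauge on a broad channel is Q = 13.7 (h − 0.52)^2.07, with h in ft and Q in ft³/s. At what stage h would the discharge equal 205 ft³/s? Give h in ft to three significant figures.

h − h₀ = (Q/C)^(1/b) = (205/13.7)^(1/2.07) = 3.695 ft
h = 0.52 + 3.695 = 4.215 ft

4.22 ft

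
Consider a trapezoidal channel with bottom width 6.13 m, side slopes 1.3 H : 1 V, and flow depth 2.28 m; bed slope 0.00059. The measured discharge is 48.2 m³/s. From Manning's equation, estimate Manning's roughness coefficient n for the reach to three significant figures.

A = (b + z·y)·y = (6.13 + 1.3×2.28)×2.28 = 20.73 m²
P = b + 2y√(1+z²) = 6.13 + 2×2.28×√(1+1.3²) = 13.61 m
R = A/P = 20.73/13.61 = 1.524 m
n = (1/Q)·A·R^(2/3)·S^(1/2) = (1/48.2) × 20.73 × 1.324 × 0.02429 = 0.01383

0.0138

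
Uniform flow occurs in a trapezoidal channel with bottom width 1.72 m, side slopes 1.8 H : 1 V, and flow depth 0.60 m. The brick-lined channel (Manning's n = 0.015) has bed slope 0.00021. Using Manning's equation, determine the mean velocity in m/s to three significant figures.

A = (b + z·y)·y = (1.72 + 1.8×0.60)×0.60 = 1.680 m²
P = b + 2y√(1+z²) = 1.72 + 2×0.60×√(1+1.8²) = 4.191 m
R = A/P = 1.680/4.191 = 0.4009 m
Q = (1/n)·A·R^(2/3)·S^(1/2) = (1/0.015) × 1.680 × 0.4009^(2/3) × 0.00021^(1/2) = 0.8824 m³/s
V = Q/A = 0.8824/1.680 = 0.5252 m/s

0.525 m/s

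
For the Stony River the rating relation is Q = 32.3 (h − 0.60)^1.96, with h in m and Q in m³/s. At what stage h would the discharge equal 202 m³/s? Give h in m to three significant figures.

3.15 m

h − h₀ = (Q/C)^(1/b) = (202/32.3)^(1/1.96) = 2.548 m
h = 0.60 + 2.548 = 3.148 m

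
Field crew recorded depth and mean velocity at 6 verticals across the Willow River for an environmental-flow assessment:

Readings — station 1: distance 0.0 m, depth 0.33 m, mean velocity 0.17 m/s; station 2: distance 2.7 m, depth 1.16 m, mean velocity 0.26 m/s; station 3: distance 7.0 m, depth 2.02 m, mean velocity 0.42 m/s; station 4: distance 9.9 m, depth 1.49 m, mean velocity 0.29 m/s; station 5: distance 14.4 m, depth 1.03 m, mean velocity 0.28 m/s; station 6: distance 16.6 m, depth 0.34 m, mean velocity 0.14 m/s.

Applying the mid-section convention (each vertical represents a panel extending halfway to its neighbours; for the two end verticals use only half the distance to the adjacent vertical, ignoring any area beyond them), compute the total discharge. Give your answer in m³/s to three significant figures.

w_1 = (2.7 − 0.0)/2 = 1.35 m; q_1 = 0.17 × 0.33 × 1.35 = 0.07574 m³/s
w_2 = (7.0 − 0.0)/2 = 3.5 m; q_2 = 0.26 × 1.16 × 3.5 = 1.056 m³/s
w_3 = (9.9 − 2.7)/2 = 3.6 m; q_3 = 0.42 × 2.02 × 3.6 = 3.054 m³/s
w_4 = (14.4 − 7.0)/2 = 3.7 m; q_4 = 0.29 × 1.49 × 3.7 = 1.599 m³/s
w_5 = (16.6 − 9.9)/2 = 3.35 m; q_5 = 0.28 × 1.03 × 3.35 = 0.9661 m³/s
w_6 = (16.6 − 14.4)/2 = 1.1 m; q_6 = 0.14 × 0.34 × 1.1 = 0.05236 m³/s
Q = Σ qᵢ = 6.803 m³/s

6.80 m³/s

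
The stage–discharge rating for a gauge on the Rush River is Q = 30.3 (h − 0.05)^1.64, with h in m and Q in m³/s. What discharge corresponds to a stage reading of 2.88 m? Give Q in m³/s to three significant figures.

Q = 30.3 × (2.88 − 0.05)^1.64 = 30.3 × 2.83^1.64 = 166.9 m³/s

167 m³/s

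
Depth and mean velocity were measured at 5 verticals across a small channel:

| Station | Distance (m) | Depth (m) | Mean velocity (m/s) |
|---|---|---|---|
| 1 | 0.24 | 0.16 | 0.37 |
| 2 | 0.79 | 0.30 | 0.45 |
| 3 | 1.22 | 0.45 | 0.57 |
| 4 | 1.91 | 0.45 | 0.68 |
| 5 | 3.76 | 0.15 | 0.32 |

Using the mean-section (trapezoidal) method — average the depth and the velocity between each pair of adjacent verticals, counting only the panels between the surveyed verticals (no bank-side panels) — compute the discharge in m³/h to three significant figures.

Panel 1-2: Δb = 0.55 m, d̄ = (0.16+0.30)/2 = 0.23, v̄ = (0.37+0.45)/2 = 0.41 → q = 0.55×0.23×0.41 = 0.05187 m³/s
Panel 2-3: Δb = 0.43 m, d̄ = (0.30+0.45)/2 = 0.375, v̄ = (0.45+0.57)/2 = 0.51 → q = 0.43×0.375×0.51 = 0.08224 m³/s
Panel 3-4: Δb = 0.69 m, d̄ = (0.45+0.45)/2 = 0.45, v̄ = (0.57+0.68)/2 = 0.625 → q = 0.69×0.45×0.625 = 0.1941 m³/s
Panel 4-5: Δb = 1.85 m, d̄ = (0.45+0.15)/2 = 0.3, v̄ = (0.68+0.32)/2 = 0.5 → q = 1.85×0.3×0.5 = 0.2775 m³/s
Q = Σ q = 0.6057 m³/s
= 0.6057 × 3600 = 2180 m³/h

2180 m³/h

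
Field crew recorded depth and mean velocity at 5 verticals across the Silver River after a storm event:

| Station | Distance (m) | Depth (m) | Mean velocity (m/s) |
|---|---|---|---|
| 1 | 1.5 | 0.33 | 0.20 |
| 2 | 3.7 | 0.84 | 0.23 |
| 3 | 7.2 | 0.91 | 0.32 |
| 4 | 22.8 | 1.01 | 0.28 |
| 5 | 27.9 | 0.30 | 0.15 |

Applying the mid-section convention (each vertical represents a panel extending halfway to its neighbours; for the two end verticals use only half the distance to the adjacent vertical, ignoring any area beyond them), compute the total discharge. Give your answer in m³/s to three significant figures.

6.45 m³/s

w_1 = (3.7 − 1.5)/2 = 1.1 m; q_1 = 0.20 × 0.33 × 1.1 = 0.07260 m³/s
w_2 = (7.2 − 1.5)/2 = 2.85 m; q_2 = 0.23 × 0.84 × 2.85 = 0.5506 m³/s
w_3 = (22.8 − 3.7)/2 = 9.55 m; q_3 = 0.32 × 0.91 × 9.55 = 2.781 m³/s
w_4 = (27.9 − 7.2)/2 = 10.35 m; q_4 = 0.28 × 1.01 × 10.35 = 2.927 m³/s
w_5 = (27.9 − 22.8)/2 = 2.55 m; q_5 = 0.15 × 0.30 × 2.55 = 0.1148 m³/s
Q = Σ qᵢ = 6.446 m³/s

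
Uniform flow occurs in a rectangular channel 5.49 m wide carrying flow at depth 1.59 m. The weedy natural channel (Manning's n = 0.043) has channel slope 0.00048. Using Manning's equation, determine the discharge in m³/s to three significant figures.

4.47 m³/s

A = b·y = 5.49 × 1.59 = 8.729 m²
P = b + 2y = 5.49 + 2×1.59 = 8.670 m
R = A/P = 8.729/8.670 = 1.007 m
Q = (1/n)·A·R^(2/3)·S^(1/2) = (1/0.043) × 8.729 × 1.007^(2/3) × 0.00048^(1/2) = 4.468 m³/s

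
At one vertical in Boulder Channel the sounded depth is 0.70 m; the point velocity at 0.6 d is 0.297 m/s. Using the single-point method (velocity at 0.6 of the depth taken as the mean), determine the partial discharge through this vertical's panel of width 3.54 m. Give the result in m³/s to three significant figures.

v̄ = v₀.₆ = 0.297 m/s
q = v̄ × d × w = 0.2970 × 0.70 × 3.54 = 0.7360 m³/s

0.736 m³/s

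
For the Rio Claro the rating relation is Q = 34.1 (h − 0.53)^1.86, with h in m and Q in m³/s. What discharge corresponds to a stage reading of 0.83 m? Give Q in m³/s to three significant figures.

Q = 34.1 × (0.83 − 0.53)^1.86 = 34.1 × 0.3^1.86 = 3.632 m³/s

3.63 m³/s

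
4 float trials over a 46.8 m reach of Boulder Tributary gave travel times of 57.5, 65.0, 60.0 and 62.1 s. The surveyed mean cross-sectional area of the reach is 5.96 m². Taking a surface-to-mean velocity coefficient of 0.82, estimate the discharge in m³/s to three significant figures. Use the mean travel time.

t̄ = (57.5 + 65.0 + 60.0 + 62.1) / 4 = 61.15 s
v_surface = L / t̄ = 46.8 / 61.15 = 0.7653 m/s
v_mean = 0.82 × 0.7653 = 0.6276 m/s
Q = A × v_mean = 5.96 × 0.6276 = 3.740 m³/s

3.74 m³/s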